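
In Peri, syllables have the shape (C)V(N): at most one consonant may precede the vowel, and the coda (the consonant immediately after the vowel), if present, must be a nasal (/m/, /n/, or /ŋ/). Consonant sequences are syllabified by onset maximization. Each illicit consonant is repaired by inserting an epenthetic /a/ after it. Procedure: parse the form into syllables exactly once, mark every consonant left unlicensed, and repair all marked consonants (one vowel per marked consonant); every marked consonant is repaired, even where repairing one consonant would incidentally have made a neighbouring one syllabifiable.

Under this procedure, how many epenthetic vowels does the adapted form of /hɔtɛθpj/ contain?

The unsyllabifiable consonants are /θ/, /p/, /j/; each receives one epenthetic vowel.

3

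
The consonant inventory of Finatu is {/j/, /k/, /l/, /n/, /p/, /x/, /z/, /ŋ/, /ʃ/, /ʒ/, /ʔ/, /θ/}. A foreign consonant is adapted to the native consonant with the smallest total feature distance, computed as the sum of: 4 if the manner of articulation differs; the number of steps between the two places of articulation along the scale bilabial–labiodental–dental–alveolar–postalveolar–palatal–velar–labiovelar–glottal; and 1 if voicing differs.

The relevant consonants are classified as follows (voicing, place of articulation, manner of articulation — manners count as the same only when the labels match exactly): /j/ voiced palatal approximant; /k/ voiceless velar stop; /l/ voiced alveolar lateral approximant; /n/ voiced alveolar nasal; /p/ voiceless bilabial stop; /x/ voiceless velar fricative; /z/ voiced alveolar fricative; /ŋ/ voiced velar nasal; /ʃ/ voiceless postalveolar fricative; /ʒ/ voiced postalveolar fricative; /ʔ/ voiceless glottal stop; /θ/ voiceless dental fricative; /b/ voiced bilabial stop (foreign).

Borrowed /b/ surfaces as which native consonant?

p

/p/ is closest: same manner (stop), place distance 0 (bilabial→bilabial), voicing differs (+1); total 1. Next closest is /k/ at distance 7.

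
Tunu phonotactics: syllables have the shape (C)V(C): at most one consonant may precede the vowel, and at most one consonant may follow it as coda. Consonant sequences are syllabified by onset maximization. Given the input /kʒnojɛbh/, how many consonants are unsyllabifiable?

Under (C)V(C), the unsyllabifiable consonants are /k/, /ʒ/, /h/ (at most one coda consonant is licensed; onsets are limited to one consonant).

3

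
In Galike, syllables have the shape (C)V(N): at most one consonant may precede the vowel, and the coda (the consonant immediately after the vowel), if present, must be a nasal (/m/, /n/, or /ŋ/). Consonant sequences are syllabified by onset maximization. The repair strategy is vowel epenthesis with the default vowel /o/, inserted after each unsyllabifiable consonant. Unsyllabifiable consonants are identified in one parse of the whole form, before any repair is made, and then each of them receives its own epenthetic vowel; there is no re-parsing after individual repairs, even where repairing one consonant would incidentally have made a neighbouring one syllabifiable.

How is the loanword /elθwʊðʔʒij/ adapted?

eloθowʊðoʔoʒijo

The consonants /l/, /θ/, /ð/, /ʔ/, /j/ cannot be parsed into a legal (C)V(N) syllable (only a nasal (/m/, /n/, or /ŋ/) is licensed in coda position; onsets are limited to one consonant).
Inserting the epenthetic vowel yields /l/ → /lo/, /θ/ → /θo/, /ð/ → /ðo/, /ʔ/ → /ʔo/, /j/ → /jo/.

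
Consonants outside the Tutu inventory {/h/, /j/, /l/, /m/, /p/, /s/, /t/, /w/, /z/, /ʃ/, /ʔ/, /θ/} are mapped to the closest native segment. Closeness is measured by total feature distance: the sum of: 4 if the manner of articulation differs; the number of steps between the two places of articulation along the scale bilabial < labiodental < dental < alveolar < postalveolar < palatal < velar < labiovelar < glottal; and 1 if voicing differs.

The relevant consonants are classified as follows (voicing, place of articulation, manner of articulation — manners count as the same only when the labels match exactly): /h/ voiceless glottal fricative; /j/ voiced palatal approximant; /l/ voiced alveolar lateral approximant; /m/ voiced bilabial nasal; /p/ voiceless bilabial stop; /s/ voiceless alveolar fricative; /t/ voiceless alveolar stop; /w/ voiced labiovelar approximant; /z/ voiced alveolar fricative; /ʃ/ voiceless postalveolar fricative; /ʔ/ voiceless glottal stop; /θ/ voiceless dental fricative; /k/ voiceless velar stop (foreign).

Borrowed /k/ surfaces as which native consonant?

/ʔ/ is closest: same manner (stop), place distance 2 (velar→glottal), same voicing; total 2. Next closest is /t/ at distance 3.

ʔ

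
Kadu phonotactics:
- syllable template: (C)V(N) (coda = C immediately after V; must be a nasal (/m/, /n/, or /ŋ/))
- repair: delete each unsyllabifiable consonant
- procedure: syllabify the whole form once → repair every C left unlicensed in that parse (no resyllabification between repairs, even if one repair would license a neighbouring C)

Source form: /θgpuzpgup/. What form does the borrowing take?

Under (C)V(N), the unsyllabifiable consonants are /θ/, /g/, /z/, /p/, /p/ (only a nasal (/m/, /n/, or /ŋ/) is licensed in coda position; onsets are limited to one consonant).
Deletion applies to /θ/, /g/, /z/, /p/, /p/.

pugu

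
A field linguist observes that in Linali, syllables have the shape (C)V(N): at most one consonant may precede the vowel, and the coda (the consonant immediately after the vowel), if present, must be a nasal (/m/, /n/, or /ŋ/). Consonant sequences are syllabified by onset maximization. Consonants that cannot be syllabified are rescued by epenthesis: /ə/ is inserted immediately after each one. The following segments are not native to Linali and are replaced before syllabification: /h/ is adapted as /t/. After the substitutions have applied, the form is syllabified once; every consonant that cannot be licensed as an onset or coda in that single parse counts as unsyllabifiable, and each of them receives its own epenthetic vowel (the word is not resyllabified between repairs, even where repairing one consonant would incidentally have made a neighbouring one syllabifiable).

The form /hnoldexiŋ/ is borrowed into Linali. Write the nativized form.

tənolədexiŋ

Substitution: /h/ → /t/, giving /tnoldexiŋ/.
The consonants /t/, /l/ cannot be parsed into a legal (C)V(N) syllable (only a nasal (/m/, /n/, or /ŋ/) is licensed in coda position; onsets are limited to one consonant).
Each unlicensed consonant becomes the onset of a new syllable: /t/ → /tə/, /l/ → /lə/.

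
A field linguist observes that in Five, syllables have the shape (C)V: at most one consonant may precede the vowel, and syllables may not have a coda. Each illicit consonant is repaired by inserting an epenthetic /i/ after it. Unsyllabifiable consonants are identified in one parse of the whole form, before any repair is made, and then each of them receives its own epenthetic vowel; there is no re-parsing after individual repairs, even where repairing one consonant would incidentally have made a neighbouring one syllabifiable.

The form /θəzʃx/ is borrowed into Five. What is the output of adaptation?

θəziʃixi

Syllabifying with onset maximization leaves /z/, /ʃ/, /x/ stranded (no codas are permitted; onsets are limited to one consonant).
Epenthesis after each stranded consonant: /z/ → /zi/, /ʃ/ → /ʃi/, /x/ → /xi/.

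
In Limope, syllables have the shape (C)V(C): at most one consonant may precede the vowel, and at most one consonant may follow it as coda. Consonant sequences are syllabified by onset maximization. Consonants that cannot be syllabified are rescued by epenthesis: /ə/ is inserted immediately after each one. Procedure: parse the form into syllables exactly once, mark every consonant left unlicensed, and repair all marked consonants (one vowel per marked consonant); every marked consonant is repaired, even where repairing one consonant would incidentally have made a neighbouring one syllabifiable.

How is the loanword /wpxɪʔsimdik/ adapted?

Syllabifying with onset maximization leaves /w/, /p/ stranded (at most one coda consonant is licensed; onsets are limited to one consonant).
Each unlicensed consonant becomes the onset of a new syllable: /w/ → /wə/, /p/ → /pə/.

wəpəxɪʔsimdik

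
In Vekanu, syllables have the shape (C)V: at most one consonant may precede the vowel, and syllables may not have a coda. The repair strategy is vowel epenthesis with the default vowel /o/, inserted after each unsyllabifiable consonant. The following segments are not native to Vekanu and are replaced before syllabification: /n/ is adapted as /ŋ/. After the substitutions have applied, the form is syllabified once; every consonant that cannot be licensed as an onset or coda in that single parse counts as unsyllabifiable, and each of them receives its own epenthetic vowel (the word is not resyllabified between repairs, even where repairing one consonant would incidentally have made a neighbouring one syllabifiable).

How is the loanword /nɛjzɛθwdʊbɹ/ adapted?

Substitution: /n/ → /ŋ/, giving /ŋɛjzɛθwdʊbɹ/.
Under (C)V, the unsyllabifiable consonants are /j/, /θ/, /w/, /b/, /ɹ/ (no codas are permitted; onsets are limited to one consonant).
Epenthesis after each stranded consonant: /j/ → /jo/, /θ/ → /θo/, /w/ → /wo/, /b/ → /bo/, /ɹ/ → /ɹo/.

ŋɛjozɛθowodʊboɹo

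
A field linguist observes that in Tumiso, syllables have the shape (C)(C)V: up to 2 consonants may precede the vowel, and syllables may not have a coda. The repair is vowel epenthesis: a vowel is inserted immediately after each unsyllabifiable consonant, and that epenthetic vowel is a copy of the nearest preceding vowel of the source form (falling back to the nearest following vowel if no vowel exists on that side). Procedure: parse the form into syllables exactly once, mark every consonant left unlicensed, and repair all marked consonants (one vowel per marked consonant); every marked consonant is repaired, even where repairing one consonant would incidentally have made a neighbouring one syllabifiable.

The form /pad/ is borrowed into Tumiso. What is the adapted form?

Under (C)(C)V, the unsyllabifiable consonants are /d/ (no codas are permitted; onsets may contain at most 2 consonants).
Each unlicensed consonant becomes the onset of a new syllable: /d/ → /da/.

pada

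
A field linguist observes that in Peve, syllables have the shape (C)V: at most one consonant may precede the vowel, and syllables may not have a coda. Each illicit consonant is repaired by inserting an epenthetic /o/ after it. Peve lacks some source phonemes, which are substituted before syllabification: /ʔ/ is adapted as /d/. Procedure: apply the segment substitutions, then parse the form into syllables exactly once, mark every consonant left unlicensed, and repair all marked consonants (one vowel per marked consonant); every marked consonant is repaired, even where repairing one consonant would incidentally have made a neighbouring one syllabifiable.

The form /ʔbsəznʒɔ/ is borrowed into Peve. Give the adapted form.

dobosəzonoʒɔ

Substitution: /ʔ/ → /d/, giving /dbsəznʒɔ/.
Syllabifying with onset maximization leaves /d/, /b/, /z/, /n/ stranded (no codas are permitted; onsets are limited to one consonant).
Inserting the epenthetic vowel yields /d/ → /do/, /b/ → /bo/, /z/ → /zo/, /n/ → /no/.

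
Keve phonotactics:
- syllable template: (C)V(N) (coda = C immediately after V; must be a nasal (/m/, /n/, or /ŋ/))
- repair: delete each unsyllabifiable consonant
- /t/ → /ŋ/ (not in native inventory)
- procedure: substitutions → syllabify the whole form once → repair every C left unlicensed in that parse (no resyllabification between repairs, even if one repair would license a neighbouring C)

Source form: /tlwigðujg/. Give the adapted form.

wiðu

Substitution: /t/ → /ŋ/, giving /ŋlwigðujg/.
Syllabifying with onset maximization leaves /ŋ/, /l/, /g/, /j/, /g/ stranded (only a nasal (/m/, /n/, or /ŋ/) is licensed in coda position; onsets are limited to one consonant).
Deleting the stranded consonants removes /ŋ/, /l/, /g/, /j/, /g/.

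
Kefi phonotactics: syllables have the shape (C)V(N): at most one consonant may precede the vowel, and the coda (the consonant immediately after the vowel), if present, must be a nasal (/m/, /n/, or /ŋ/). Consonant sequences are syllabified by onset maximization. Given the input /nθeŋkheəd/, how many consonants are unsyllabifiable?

Under (C)V(N), the unsyllabifiable consonants are /n/, /k/, /d/ (only a nasal (/m/, /n/, or /ŋ/) is licensed in coda position; onsets are limited to one consonant).

3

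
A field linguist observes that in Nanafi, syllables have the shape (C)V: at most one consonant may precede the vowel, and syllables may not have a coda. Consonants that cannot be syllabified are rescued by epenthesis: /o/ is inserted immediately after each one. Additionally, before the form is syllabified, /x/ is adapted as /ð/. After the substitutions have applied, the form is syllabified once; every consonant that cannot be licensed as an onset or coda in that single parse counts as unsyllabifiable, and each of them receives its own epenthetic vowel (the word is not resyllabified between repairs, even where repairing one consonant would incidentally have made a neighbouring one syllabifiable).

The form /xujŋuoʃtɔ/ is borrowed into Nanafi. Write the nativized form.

ðujoŋuoʃotɔ

Substitution: /x/ → /ð/, giving /ðujŋuoʃtɔ/.
The consonants /j/, /ʃ/ cannot be parsed into a legal (C)V syllable (no codas are permitted; onsets are limited to one consonant).
Epenthesis after each stranded consonant: /j/ → /jo/, /ʃ/ → /ʃo/.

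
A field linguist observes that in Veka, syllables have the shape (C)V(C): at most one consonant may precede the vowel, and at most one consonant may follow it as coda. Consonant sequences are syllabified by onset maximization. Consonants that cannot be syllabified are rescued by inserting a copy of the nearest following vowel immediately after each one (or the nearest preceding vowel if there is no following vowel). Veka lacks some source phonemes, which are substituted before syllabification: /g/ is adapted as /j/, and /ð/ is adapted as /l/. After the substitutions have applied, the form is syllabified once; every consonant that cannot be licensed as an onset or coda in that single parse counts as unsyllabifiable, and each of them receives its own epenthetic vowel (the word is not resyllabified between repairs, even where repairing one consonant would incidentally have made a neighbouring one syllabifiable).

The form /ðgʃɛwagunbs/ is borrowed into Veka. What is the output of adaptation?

Substitution: /ð/ → /l/, /g/ → /j/, giving /ljʃɛwajunbs/.
Syllabifying with onset maximization leaves /l/, /j/, /b/, /s/ stranded (at most one coda consonant is licensed; onsets are limited to one consonant).
Epenthesis after each stranded consonant: /l/ → /lɛ/, /j/ → /jɛ/, /b/ → /bu/, /s/ → /su/.

lɛjɛʃɛwajunbusu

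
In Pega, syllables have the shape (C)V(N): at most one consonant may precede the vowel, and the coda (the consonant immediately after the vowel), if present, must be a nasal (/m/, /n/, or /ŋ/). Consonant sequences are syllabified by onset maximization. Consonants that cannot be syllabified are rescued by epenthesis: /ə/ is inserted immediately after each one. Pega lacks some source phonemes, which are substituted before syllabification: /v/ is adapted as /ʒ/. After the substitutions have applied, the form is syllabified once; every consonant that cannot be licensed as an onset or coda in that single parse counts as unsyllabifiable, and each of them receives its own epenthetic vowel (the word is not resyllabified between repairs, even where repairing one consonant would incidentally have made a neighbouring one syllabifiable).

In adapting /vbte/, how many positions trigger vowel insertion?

After substitution the input is /ʒbte/.
The unsyllabifiable consonants are /ʒ/, /b/; each receives one epenthetic vowel.

2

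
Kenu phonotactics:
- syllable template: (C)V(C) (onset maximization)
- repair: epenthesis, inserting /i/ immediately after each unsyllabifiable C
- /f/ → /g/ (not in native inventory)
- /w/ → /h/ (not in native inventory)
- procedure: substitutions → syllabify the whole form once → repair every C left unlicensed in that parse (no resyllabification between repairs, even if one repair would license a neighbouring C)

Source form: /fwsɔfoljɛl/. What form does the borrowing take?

gihisɔgoljɛl

Substitution: /f/ → /g/, /w/ → /h/, giving /ghsɔgoljɛl/.
Syllabifying with onset maximization leaves /g/, /h/ stranded (at most one coda consonant is licensed; onsets are limited to one consonant).
Epenthesis after each stranded consonant: /g/ → /gi/, /h/ → /hi/.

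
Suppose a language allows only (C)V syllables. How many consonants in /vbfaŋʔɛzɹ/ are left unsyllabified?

Syllabifying with onset maximization leaves /v/, /b/, /ŋ/, /z/, /ɹ/ stranded (no codas are permitted; onsets are limited to one consonant).

5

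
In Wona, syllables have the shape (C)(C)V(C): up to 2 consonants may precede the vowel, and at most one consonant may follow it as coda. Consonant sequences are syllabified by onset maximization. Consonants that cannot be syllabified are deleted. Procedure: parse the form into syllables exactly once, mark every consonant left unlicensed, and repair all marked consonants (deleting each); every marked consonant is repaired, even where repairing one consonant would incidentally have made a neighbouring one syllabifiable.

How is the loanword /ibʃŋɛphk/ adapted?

ibʃŋɛp

Syllabifying with onset maximization leaves /h/, /k/ stranded (at most one coda consonant is licensed; onsets may contain at most 2 consonants).
Each unlicensed consonant is deleted: /h/, /k/.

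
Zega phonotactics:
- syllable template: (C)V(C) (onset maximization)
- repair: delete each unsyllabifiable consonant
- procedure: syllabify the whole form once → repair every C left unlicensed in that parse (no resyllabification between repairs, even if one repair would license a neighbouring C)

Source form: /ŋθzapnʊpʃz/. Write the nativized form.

zapnʊp

Syllabifying with onset maximization leaves /ŋ/, /θ/, /ʃ/, /z/ stranded (at most one coda consonant is licensed; onsets are limited to one consonant).
Deletion applies to /ŋ/, /θ/, /ʃ/, /z/.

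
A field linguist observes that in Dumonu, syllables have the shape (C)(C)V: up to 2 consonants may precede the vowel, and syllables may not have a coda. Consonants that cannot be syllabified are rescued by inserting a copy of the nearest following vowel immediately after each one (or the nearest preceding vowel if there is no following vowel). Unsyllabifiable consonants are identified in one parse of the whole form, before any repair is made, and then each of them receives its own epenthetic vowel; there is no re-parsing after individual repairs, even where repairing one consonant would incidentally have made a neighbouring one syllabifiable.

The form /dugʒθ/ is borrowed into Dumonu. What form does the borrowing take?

duguʒuθu

Under (C)(C)V, the unsyllabifiable consonants are /g/, /ʒ/, /θ/ (no codas are permitted; onsets may contain at most 2 consonants).
Epenthesis after each stranded consonant: /g/ → /gu/, /ʒ/ → /ʒu/, /θ/ → /θu/.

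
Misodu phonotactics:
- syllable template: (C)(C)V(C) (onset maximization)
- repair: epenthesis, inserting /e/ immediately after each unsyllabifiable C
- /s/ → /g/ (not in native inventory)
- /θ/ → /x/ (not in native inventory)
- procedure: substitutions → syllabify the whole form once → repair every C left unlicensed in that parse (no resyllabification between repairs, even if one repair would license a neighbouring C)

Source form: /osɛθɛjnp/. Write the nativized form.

ogɛxɛjnepe

Substitution: /s/ → /g/, /θ/ → /x/, giving /ogɛxɛjnp/.
Syllabifying with onset maximization leaves /n/, /p/ stranded (at most one coda consonant is licensed; onsets may contain at most 2 consonants).
Each unlicensed consonant becomes the onset of a new syllable: /n/ → /ne/, /p/ → /pe/.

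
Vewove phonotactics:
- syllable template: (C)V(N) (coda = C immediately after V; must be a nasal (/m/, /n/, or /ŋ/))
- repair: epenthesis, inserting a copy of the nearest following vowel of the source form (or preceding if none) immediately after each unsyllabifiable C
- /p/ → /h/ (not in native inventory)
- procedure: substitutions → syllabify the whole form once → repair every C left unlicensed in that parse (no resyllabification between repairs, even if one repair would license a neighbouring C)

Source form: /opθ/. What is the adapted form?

Substitution: /p/ → /h/, giving /ohθ/.
Syllabifying with onset maximization leaves /h/, /θ/ stranded (only a nasal (/m/, /n/, or /ŋ/) is licensed in coda position; onsets are limited to one consonant).
Epenthesis after each stranded consonant: /h/ → /ho/, /θ/ → /θo/.

ohoθo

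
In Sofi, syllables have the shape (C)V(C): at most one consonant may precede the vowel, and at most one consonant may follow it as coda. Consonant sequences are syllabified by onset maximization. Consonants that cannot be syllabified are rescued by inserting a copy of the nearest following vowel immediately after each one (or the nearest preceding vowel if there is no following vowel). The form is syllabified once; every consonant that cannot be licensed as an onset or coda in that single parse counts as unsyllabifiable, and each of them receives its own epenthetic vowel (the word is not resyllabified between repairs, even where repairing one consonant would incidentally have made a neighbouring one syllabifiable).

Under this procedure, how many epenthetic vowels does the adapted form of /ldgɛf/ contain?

2

The unsyllabifiable consonants are /l/, /d/; each receives one epenthetic vowel.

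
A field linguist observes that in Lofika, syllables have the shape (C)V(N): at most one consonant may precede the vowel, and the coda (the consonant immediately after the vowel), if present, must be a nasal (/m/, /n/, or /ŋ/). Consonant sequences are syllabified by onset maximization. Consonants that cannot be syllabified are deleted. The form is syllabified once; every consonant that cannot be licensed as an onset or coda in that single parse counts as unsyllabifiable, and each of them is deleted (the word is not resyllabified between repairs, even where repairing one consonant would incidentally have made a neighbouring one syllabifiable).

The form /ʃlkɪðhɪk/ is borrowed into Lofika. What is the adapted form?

kɪhɪ

Under (C)V(N), the unsyllabifiable consonants are /ʃ/, /l/, /ð/, /k/ (only a nasal (/m/, /n/, or /ŋ/) is licensed in coda position; onsets are limited to one consonant).
Each unlicensed consonant is deleted: /ʃ/, /l/, /ð/, /k/.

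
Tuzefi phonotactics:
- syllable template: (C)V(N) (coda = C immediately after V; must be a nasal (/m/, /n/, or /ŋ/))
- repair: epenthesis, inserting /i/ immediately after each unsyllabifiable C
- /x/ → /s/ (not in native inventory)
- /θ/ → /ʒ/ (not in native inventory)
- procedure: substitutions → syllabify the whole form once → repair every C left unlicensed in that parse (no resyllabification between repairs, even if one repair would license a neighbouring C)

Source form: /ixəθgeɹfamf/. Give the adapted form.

Substitution: /x/ → /s/, /θ/ → /ʒ/, giving /isəʒgeɹfamf/.
Syllabifying with onset maximization leaves /ʒ/, /ɹ/, /f/ stranded (only a nasal (/m/, /n/, or /ŋ/) is licensed in coda position; onsets are limited to one consonant).
Each unlicensed consonant becomes the onset of a new syllable: /ʒ/ → /ʒi/, /ɹ/ → /ɹi/, /f/ → /fi/.

isəʒigeɹifamfi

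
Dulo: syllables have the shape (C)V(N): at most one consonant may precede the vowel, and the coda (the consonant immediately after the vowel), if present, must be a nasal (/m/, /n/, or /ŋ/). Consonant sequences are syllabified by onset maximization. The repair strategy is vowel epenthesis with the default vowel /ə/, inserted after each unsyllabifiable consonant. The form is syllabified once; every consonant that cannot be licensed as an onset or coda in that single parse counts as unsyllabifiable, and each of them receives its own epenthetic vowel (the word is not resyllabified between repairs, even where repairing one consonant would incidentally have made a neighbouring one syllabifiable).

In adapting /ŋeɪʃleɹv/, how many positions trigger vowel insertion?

The unsyllabifiable consonants are /ʃ/, /ɹ/, /v/; each receives one epenthetic vowel.

3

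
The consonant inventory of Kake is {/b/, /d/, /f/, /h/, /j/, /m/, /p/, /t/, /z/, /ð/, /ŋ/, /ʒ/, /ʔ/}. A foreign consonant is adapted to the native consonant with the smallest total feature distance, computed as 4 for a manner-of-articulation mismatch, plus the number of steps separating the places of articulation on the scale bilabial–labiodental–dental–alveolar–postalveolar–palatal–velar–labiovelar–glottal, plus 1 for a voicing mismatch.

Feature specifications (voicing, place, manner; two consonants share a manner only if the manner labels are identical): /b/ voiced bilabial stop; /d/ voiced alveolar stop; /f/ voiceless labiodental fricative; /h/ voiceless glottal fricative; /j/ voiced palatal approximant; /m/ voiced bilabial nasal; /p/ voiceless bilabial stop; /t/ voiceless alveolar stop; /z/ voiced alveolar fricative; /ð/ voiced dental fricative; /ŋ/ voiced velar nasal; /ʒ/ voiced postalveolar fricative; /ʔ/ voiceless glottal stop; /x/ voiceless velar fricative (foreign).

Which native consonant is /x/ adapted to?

/h/ is closest: same manner (fricative), place distance 2 (velar→glottal), same voicing; total 2. Next closest is /ʒ/ at distance 3.

h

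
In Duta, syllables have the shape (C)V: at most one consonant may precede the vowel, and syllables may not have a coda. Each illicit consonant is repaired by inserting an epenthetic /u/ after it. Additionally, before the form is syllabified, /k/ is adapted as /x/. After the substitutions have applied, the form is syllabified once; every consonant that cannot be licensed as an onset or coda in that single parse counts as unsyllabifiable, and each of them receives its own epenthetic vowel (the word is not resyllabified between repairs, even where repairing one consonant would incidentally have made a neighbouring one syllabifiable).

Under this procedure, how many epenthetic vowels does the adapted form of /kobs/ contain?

After substitution the input is /xobs/.
The unsyllabifiable consonants are /b/, /s/; each receives one epenthetic vowel.

2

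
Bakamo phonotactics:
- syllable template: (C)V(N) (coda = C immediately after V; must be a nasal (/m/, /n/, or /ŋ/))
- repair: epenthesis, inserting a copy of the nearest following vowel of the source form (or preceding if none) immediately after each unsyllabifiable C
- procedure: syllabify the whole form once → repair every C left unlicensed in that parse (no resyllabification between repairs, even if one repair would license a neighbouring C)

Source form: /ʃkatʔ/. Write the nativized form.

ʃakataʔa

The consonants /ʃ/, /t/, /ʔ/ cannot be parsed into a legal (C)V(N) syllable (only a nasal (/m/, /n/, or /ŋ/) is licensed in coda position; onsets are limited to one consonant).
Each unlicensed consonant becomes the onset of a new syllable: /ʃ/ → /ʃa/, /t/ → /ta/, /ʔ/ → /ʔa/.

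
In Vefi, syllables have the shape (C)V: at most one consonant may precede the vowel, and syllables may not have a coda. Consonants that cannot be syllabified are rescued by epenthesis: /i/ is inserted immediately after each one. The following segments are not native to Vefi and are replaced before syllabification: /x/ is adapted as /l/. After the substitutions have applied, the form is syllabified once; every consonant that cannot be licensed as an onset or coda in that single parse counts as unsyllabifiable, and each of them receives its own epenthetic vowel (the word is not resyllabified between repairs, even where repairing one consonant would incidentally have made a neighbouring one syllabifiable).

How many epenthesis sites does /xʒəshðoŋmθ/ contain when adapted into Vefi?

After substitution the input is /lʒəshðoŋmθ/.
The unsyllabifiable consonants are /l/, /s/, /h/, /ŋ/, /m/, /θ/; each receives one epenthetic vowel.

6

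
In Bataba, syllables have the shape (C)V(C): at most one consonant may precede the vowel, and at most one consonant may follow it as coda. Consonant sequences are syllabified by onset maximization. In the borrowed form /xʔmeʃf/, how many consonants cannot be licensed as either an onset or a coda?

The consonants /x/, /ʔ/, /f/ cannot be parsed into a legal (C)V(C) syllable (at most one coda consonant is licensed; onsets are limited to one consonant).

3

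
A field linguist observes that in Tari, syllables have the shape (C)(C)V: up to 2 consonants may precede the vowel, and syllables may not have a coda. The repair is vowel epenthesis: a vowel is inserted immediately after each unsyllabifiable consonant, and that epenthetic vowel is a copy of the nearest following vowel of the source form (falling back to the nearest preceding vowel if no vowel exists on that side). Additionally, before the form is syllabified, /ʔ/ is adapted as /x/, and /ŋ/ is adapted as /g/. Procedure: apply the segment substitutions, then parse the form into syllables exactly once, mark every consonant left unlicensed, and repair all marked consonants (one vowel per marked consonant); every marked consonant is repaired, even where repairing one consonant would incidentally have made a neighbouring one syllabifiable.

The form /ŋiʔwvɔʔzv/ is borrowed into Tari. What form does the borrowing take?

Substitution: /ŋ/ → /g/, /ʔ/ → /x/, giving /gixwvɔxzv/.
The consonants /x/, /x/, /z/, /v/ cannot be parsed into a legal (C)(C)V syllable (no codas are permitted; onsets may contain at most 2 consonants).
Epenthesis after each stranded consonant: /x/ → /xɔ/, /x/ → /xɔ/, /z/ → /zɔ/, /v/ → /vɔ/.

gixɔwvɔxɔzɔvɔ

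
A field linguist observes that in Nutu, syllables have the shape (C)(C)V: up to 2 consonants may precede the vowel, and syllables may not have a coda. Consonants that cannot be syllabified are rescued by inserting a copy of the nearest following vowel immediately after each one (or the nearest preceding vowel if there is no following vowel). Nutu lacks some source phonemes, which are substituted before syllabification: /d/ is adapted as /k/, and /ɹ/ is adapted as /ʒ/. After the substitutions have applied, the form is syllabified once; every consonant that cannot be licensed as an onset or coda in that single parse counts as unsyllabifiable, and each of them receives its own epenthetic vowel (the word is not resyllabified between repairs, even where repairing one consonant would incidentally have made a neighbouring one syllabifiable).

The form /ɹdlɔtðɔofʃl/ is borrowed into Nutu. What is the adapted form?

Substitution: /ɹ/ → /ʒ/, /d/ → /k/, giving /ʒklɔtðɔofʃl/.
Under (C)(C)V, the unsyllabifiable consonants are /ʒ/, /f/, /ʃ/, /l/ (no codas are permitted; onsets may contain at most 2 consonants).
Each unlicensed consonant becomes the onset of a new syllable: /ʒ/ → /ʒɔ/, /f/ → /fo/, /ʃ/ → /ʃo/, /l/ → /lo/.

ʒɔklɔtðɔofoʃolo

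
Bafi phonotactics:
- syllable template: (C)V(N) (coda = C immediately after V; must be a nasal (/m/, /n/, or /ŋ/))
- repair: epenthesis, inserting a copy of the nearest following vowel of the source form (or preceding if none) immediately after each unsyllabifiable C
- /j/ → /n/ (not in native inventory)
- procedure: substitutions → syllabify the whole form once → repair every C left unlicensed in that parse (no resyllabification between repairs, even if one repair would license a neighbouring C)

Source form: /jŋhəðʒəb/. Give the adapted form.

nəŋəhəðəʒəbə

Substitution: /j/ → /n/, giving /nŋhəðʒəb/.
Syllabifying with onset maximization leaves /n/, /ŋ/, /ð/, /b/ stranded (only a nasal (/m/, /n/, or /ŋ/) is licensed in coda position; onsets are limited to one consonant).
Epenthesis after each stranded consonant: /n/ → /nə/, /ŋ/ → /ŋə/, /ð/ → /ðə/, /b/ → /bə/.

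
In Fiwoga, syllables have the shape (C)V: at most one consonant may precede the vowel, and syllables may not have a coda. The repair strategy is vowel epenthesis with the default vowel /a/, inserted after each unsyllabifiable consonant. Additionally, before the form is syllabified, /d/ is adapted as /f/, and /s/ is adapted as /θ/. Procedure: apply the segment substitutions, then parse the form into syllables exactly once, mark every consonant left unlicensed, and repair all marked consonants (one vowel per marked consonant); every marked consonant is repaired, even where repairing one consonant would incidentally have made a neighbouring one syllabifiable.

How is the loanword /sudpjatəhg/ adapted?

θufapajatəhaga

Substitution: /s/ → /θ/, /d/ → /f/, giving /θufpjatəhg/.
Syllabifying with onset maximization leaves /f/, /p/, /h/, /g/ stranded (no codas are permitted; onsets are limited to one consonant).
Inserting the epenthetic vowel yields /f/ → /fa/, /p/ → /pa/, /h/ → /ha/, /g/ → /ga/.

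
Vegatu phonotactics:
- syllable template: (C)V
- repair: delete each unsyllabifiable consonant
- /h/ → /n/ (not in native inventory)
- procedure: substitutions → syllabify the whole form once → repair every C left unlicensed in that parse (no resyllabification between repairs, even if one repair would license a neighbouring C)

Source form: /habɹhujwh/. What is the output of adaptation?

nanu

Substitution: /h/ → /n/, giving /nabɹnujwn/.
The consonants /b/, /ɹ/, /j/, /w/, /n/ cannot be parsed into a legal (C)V syllable (no codas are permitted; onsets are limited to one consonant).
Deleting the stranded consonants removes /b/, /ɹ/, /j/, /w/, /n/.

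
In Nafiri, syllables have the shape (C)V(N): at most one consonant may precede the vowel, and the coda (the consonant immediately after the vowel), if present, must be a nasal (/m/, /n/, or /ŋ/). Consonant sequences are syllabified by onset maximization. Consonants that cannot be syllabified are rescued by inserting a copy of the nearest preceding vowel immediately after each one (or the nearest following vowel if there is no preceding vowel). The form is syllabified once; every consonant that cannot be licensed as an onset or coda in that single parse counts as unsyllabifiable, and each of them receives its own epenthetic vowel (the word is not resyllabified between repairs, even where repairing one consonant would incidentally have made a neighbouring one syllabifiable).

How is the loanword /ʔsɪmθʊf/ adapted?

The consonants /ʔ/, /f/ cannot be parsed into a legal (C)V(N) syllable (only a nasal (/m/, /n/, or /ŋ/) is licensed in coda position; onsets are limited to one consonant).
Inserting the epenthetic vowel yields /ʔ/ → /ʔɪ/, /f/ → /fʊ/.

ʔɪsɪmθʊfʊ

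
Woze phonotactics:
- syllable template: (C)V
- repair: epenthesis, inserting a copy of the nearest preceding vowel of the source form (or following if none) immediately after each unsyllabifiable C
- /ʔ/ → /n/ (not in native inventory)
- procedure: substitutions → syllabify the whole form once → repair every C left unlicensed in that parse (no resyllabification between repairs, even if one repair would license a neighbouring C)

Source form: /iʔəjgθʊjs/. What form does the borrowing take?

inəjəgəθʊjʊsʊ

Substitution: /ʔ/ → /n/, giving /inəjgθʊjs/.
Under (C)V, the unsyllabifiable consonants are /j/, /g/, /j/, /s/ (no codas are permitted; onsets are limited to one consonant).
Each unlicensed consonant becomes the onset of a new syllable: /j/ → /jə/, /g/ → /gə/, /j/ → /jʊ/, /s/ → /sʊ/.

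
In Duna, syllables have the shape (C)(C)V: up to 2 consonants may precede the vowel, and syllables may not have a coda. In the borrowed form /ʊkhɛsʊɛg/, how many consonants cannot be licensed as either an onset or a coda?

Syllabifying with onset maximization leaves /g/ stranded (no codas are permitted; onsets may contain at most 2 consonants).

1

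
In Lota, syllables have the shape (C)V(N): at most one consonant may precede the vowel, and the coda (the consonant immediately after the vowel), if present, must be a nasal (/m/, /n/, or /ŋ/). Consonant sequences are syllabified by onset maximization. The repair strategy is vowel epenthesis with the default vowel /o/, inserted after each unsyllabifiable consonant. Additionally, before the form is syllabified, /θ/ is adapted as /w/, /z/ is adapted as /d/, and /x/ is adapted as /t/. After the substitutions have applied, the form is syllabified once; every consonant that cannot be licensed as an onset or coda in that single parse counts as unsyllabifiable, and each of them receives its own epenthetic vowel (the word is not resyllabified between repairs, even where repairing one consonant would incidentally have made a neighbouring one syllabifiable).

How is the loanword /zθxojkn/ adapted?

Substitution: /z/ → /d/, /θ/ → /w/, /x/ → /t/, giving /dwtojkn/.
Syllabifying with onset maximization leaves /d/, /w/, /j/, /k/, /n/ stranded (only a nasal (/m/, /n/, or /ŋ/) is licensed in coda position; onsets are limited to one consonant).
Each unlicensed consonant becomes the onset of a new syllable: /d/ → /do/, /w/ → /wo/, /j/ → /jo/, /k/ → /ko/, /n/ → /no/.

dowotojokono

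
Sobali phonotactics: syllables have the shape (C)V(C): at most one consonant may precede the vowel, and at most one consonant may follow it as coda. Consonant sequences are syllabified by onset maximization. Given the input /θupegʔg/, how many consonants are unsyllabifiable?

Under (C)V(C), the unsyllabifiable consonants are /ʔ/, /g/ (at most one coda consonant is licensed; onsets are limited to one consonant).

2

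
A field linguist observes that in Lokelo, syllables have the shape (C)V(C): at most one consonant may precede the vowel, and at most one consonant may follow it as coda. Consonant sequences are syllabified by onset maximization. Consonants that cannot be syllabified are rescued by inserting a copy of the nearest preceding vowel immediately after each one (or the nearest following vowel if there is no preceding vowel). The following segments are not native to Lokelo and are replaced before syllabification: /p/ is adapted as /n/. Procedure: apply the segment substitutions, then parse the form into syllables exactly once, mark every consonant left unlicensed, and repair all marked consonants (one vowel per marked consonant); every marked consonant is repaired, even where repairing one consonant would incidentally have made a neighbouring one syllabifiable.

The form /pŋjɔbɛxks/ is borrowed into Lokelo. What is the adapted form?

Substitution: /p/ → /n/, giving /nŋjɔbɛxks/.
The consonants /n/, /ŋ/, /k/, /s/ cannot be parsed into a legal (C)V(C) syllable (at most one coda consonant is licensed; onsets are limited to one consonant).
Inserting the epenthetic vowel yields /n/ → /nɔ/, /ŋ/ → /ŋɔ/, /k/ → /kɛ/, /s/ → /sɛ/.

nɔŋɔjɔbɛxkɛsɛ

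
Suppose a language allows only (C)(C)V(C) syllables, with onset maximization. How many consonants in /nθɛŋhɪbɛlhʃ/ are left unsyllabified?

2

The consonants /h/, /ʃ/ cannot be parsed into a legal (C)(C)V(C) syllable (at most one coda consonant is licensed; onsets may contain at most 2 consonants).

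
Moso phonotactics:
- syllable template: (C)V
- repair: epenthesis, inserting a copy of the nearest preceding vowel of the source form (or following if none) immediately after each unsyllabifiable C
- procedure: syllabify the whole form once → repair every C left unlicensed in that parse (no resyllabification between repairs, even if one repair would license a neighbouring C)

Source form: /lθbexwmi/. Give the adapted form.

Syllabifying with onset maximization leaves /l/, /θ/, /x/, /w/ stranded (no codas are permitted; onsets are limited to one consonant).
Each unlicensed consonant becomes the onset of a new syllable: /l/ → /le/, /θ/ → /θe/, /x/ → /xe/, /w/ → /we/.

leθebexewemi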